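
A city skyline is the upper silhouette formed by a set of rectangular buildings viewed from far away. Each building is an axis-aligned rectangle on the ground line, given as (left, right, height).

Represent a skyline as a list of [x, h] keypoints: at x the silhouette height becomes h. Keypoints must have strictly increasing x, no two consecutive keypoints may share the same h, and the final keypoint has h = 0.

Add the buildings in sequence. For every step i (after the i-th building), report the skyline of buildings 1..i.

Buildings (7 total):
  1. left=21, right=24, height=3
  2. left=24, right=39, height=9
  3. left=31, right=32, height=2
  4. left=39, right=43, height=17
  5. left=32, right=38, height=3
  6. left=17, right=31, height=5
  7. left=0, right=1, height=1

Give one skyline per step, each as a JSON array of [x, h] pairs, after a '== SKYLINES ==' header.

== SKYLINES ==
[[21,3],[24,0]]
[[21,3],[24,9],[39,0]]
[[21,3],[24,9],[39,0]]
[[21,3],[24,9],[39,17],[43,0]]
[[21,3],[24,9],[39,17],[43,0]]
[[17,5],[24,9],[39,17],[43,0]]
[[0,1],[1,0],[17,5],[24,9],[39,17],[43,0]]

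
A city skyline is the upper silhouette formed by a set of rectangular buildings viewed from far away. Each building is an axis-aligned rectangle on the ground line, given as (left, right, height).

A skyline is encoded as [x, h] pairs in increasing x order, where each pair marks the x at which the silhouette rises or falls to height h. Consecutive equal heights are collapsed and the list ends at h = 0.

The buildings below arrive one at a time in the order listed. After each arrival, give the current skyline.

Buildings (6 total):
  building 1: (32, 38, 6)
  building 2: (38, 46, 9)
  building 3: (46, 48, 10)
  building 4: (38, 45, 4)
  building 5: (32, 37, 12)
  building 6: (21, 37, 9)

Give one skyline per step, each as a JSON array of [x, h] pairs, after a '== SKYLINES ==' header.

== SKYLINES ==
[[32,6],[38,0]]
[[32,6],[38,9],[46,0]]
[[32,6],[38,9],[46,10],[48,0]]
[[32,6],[38,9],[46,10],[48,0]]
[[32,12],[37,6],[38,9],[46,10],[48,0]]
[[21,9],[32,12],[37,6],[38,9],[46,10],[48,0]]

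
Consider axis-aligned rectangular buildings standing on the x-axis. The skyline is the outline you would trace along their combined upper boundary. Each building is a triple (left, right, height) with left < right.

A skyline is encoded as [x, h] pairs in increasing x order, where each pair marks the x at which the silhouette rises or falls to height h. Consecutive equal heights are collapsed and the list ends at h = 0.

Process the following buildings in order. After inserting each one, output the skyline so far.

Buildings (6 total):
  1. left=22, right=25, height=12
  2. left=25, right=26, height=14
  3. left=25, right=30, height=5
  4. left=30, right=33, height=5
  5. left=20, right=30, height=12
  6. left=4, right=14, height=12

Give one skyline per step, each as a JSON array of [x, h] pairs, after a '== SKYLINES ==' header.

== SKYLINES ==
[[22,12],[25,0]]
[[22,12],[25,14],[26,0]]
[[22,12],[25,14],[26,5],[30,0]]
[[22,12],[25,14],[26,5],[33,0]]
[[20,12],[25,14],[26,12],[30,5],[33,0]]
[[4,12],[14,0],[20,12],[25,14],[26,12],[30,5],[33,0]]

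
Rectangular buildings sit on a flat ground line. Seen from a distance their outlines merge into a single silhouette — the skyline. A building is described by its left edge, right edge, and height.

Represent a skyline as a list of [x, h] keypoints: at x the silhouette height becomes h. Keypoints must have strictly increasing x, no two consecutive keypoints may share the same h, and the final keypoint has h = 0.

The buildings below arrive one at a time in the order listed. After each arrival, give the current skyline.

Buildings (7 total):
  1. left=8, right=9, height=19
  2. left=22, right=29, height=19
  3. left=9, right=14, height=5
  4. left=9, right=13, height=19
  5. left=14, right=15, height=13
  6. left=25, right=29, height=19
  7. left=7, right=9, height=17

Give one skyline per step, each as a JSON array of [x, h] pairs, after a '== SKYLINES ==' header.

== SKYLINES ==
[[8,19],[9,0]]
[[8,19],[9,0],[22,19],[29,0]]
[[8,19],[9,5],[14,0],[22,19],[29,0]]
[[8,19],[13,5],[14,0],[22,19],[29,0]]
[[8,19],[13,5],[14,13],[15,0],[22,19],[29,0]]
[[8,19],[13,5],[14,13],[15,0],[22,19],[29,0]]
[[7,17],[8,19],[13,5],[14,13],[15,0],[22,19],[29,0]]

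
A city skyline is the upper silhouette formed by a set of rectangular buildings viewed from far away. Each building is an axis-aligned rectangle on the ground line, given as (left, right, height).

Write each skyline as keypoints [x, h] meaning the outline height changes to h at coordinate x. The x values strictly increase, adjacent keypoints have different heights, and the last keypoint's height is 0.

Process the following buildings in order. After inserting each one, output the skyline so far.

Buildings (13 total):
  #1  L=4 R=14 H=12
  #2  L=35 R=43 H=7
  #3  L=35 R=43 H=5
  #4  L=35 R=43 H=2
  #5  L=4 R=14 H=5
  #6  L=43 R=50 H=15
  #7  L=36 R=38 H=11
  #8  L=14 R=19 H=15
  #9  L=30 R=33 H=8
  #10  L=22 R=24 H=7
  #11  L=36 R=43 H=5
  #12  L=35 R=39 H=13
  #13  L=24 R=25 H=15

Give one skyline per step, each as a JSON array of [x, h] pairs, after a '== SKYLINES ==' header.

== SKYLINES ==
[[4,12],[14,0]]
[[4,12],[14,0],[35,7],[43,0]]
[[4,12],[14,0],[35,7],[43,0]]
[[4,12],[14,0],[35,7],[43,0]]
[[4,12],[14,0],[35,7],[43,0]]
[[4,12],[14,0],[35,7],[43,15],[50,0]]
[[4,12],[14,0],[35,7],[36,11],[38,7],[43,15],[50,0]]
[[4,12],[14,15],[19,0],[35,7],[36,11],[38,7],[43,15],[50,0]]
[[4,12],[14,15],[19,0],[30,8],[33,0],[35,7],[36,11],[38,7],[43,15],[50,0]]
[[4,12],[14,15],[19,0],[22,7],[24,0],[30,8],[33,0],[35,7],[36,11],[38,7],[43,15],[50,0]]
[[4,12],[14,15],[19,0],[22,7],[24,0],[30,8],[33,0],[35,7],[36,11],[38,7],[43,15],[50,0]]
[[4,12],[14,15],[19,0],[22,7],[24,0],[30,8],[33,0],[35,13],[39,7],[43,15],[50,0]]
[[4,12],[14,15],[19,0],[22,7],[24,15],[25,0],[30,8],[33,0],[35,13],[39,7],[43,15],[50,0]]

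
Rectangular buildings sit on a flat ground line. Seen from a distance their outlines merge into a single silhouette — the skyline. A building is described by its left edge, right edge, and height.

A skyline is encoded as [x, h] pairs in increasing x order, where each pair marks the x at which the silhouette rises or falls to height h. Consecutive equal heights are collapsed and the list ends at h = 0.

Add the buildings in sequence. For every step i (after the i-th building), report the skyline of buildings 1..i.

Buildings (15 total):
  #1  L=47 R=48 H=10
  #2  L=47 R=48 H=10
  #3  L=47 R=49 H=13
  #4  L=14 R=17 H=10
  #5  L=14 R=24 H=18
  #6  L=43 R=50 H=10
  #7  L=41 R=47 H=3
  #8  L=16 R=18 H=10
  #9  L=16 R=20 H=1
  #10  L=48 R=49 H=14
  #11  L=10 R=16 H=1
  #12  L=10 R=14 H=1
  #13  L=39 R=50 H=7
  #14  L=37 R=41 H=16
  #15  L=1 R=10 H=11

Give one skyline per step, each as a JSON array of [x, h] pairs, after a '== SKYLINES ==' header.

== SKYLINES ==
[[47,10],[48,0]]
[[47,10],[48,0]]
[[47,13],[49,0]]
[[14,10],[17,0],[47,13],[49,0]]
[[14,18],[24,0],[47,13],[49,0]]
[[14,18],[24,0],[43,10],[47,13],[49,10],[50,0]]
[[14,18],[24,0],[41,3],[43,10],[47,13],[49,10],[50,0]]
[[14,18],[24,0],[41,3],[43,10],[47,13],[49,10],[50,0]]
[[14,18],[24,0],[41,3],[43,10],[47,13],[49,10],[50,0]]
[[14,18],[24,0],[41,3],[43,10],[47,13],[48,14],[49,10],[50,0]]
[[10,1],[14,18],[24,0],[41,3],[43,10],[47,13],[48,14],[49,10],[50,0]]
[[10,1],[14,18],[24,0],[41,3],[43,10],[47,13],[48,14],[49,10],[50,0]]
[[10,1],[14,18],[24,0],[39,7],[43,10],[47,13],[48,14],[49,10],[50,0]]
[[10,1],[14,18],[24,0],[37,16],[41,7],[43,10],[47,13],[48,14],[49,10],[50,0]]
[[1,11],[10,1],[14,18],[24,0],[37,16],[41,7],[43,10],[47,13],[48,14],[49,10],[50,0]]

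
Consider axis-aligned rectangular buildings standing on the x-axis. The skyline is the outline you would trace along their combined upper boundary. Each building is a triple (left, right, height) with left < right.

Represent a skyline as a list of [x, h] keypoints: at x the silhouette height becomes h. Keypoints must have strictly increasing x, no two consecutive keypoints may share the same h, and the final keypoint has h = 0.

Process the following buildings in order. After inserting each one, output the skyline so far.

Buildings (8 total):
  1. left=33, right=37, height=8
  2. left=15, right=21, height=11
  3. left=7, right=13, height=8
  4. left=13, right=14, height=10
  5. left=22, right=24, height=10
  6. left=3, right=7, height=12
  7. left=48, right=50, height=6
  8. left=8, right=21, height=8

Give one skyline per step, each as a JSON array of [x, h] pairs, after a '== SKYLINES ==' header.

== SKYLINES ==
[[33,8],[37,0]]
[[15,11],[21,0],[33,8],[37,0]]
[[7,8],[13,0],[15,11],[21,0],[33,8],[37,0]]
[[7,8],[13,10],[14,0],[15,11],[21,0],[33,8],[37,0]]
[[7,8],[13,10],[14,0],[15,11],[21,0],[22,10],[24,0],[33,8],[37,0]]
[[3,12],[7,8],[13,10],[14,0],[15,11],[21,0],[22,10],[24,0],[33,8],[37,0]]
[[3,12],[7,8],[13,10],[14,0],[15,11],[21,0],[22,10],[24,0],[33,8],[37,0],[48,6],[50,0]]
[[3,12],[7,8],[13,10],[14,8],[15,11],[21,0],[22,10],[24,0],[33,8],[37,0],[48,6],[50,0]]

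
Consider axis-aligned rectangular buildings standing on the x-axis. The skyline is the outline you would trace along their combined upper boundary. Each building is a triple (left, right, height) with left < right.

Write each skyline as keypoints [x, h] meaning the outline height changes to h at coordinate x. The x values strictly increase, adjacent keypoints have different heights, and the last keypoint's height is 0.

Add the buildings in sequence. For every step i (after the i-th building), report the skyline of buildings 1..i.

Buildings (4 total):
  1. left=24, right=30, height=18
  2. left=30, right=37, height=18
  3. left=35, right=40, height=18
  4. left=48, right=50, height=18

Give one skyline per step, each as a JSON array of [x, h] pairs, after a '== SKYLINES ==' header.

== SKYLINES ==
[[24,18],[30,0]]
[[24,18],[37,0]]
[[24,18],[40,0]]
[[24,18],[40,0],[48,18],[50,0]]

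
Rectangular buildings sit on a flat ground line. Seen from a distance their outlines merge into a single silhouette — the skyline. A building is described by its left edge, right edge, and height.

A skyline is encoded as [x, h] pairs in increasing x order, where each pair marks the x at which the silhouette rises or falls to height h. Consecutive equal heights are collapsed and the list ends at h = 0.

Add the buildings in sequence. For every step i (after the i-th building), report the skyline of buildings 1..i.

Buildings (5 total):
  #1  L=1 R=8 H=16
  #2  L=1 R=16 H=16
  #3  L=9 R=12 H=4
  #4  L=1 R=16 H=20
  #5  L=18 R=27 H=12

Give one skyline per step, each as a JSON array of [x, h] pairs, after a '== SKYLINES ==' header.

== SKYLINES ==
[[1,16],[8,0]]
[[1,16],[16,0]]
[[1,16],[16,0]]
[[1,20],[16,0]]
[[1,20],[16,0],[18,12],[27,0]]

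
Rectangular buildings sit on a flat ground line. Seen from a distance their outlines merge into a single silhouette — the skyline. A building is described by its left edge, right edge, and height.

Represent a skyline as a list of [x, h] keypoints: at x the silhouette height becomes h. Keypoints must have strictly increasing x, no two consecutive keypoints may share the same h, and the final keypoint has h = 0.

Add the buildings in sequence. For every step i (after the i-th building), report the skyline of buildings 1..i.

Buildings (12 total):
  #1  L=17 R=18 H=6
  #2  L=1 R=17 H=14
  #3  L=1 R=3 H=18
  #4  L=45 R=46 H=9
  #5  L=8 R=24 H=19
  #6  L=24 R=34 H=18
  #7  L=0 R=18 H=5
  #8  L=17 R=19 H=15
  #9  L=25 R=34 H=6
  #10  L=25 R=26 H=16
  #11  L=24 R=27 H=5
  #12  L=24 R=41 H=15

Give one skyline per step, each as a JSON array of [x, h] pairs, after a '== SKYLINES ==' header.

== SKYLINES ==
[[17,6],[18,0]]
[[1,14],[17,6],[18,0]]
[[1,18],[3,14],[17,6],[18,0]]
[[1,18],[3,14],[17,6],[18,0],[45,9],[46,0]]
[[1,18],[3,14],[8,19],[24,0],[45,9],[46,0]]
[[1,18],[3,14],[8,19],[24,18],[34,0],[45,9],[46,0]]
[[0,5],[1,18],[3,14],[8,19],[24,18],[34,0],[45,9],[46,0]]
[[0,5],[1,18],[3,14],[8,19],[24,18],[34,0],[45,9],[46,0]]
[[0,5],[1,18],[3,14],[8,19],[24,18],[34,0],[45,9],[46,0]]
[[0,5],[1,18],[3,14],[8,19],[24,18],[34,0],[45,9],[46,0]]
[[0,5],[1,18],[3,14],[8,19],[24,18],[34,0],[45,9],[46,0]]
[[0,5],[1,18],[3,14],[8,19],[24,18],[34,15],[41,0],[45,9],[46,0]]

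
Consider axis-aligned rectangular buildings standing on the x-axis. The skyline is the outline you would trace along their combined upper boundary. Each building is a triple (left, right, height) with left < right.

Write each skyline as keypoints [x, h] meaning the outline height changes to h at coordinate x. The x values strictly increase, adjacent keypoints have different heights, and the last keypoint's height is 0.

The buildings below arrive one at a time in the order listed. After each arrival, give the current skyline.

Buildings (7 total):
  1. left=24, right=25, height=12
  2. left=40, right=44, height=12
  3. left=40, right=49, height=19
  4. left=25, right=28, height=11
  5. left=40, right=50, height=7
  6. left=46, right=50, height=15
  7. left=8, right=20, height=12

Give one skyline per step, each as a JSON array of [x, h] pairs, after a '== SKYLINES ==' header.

== SKYLINES ==
[[24,12],[25,0]]
[[24,12],[25,0],[40,12],[44,0]]
[[24,12],[25,0],[40,19],[49,0]]
[[24,12],[25,11],[28,0],[40,19],[49,0]]
[[24,12],[25,11],[28,0],[40,19],[49,7],[50,0]]
[[24,12],[25,11],[28,0],[40,19],[49,15],[50,0]]
[[8,12],[20,0],[24,12],[25,11],[28,0],[40,19],[49,15],[50,0]]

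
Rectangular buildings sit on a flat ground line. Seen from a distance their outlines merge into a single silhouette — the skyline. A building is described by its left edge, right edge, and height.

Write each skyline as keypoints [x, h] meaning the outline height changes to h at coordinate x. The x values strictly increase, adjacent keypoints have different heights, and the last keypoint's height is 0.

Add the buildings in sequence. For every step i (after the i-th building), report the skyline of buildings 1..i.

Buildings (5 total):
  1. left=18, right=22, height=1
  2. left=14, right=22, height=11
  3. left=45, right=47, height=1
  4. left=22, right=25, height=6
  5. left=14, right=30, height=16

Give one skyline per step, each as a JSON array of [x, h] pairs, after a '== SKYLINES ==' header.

== SKYLINES ==
[[18,1],[22,0]]
[[14,11],[22,0]]
[[14,11],[22,0],[45,1],[47,0]]
[[14,11],[22,6],[25,0],[45,1],[47,0]]
[[14,16],[30,0],[45,1],[47,0]]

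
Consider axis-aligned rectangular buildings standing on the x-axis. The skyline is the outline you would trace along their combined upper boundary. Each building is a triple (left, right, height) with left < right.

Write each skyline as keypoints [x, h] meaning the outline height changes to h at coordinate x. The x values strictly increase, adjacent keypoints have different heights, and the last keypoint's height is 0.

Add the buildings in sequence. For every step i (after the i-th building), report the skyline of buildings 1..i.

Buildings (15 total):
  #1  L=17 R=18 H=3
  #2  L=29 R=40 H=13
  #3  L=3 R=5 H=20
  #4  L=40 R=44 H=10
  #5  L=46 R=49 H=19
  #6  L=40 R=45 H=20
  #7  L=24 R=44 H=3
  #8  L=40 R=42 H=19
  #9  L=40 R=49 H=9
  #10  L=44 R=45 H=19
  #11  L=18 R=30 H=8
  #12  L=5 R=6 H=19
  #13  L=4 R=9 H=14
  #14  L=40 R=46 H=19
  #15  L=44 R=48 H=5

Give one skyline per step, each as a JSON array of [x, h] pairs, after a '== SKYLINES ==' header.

== SKYLINES ==
[[17,3],[18,0]]
[[17,3],[18,0],[29,13],[40,0]]
[[3,20],[5,0],[17,3],[18,0],[29,13],[40,0]]
[[3,20],[5,0],[17,3],[18,0],[29,13],[40,10],[44,0]]
[[3,20],[5,0],[17,3],[18,0],[29,13],[40,10],[44,0],[46,19],[49,0]]
[[3,20],[5,0],[17,3],[18,0],[29,13],[40,20],[45,0],[46,19],[49,0]]
[[3,20],[5,0],[17,3],[18,0],[24,3],[29,13],[40,20],[45,0],[46,19],[49,0]]
[[3,20],[5,0],[17,3],[18,0],[24,3],[29,13],[40,20],[45,0],[46,19],[49,0]]
[[3,20],[5,0],[17,3],[18,0],[24,3],[29,13],[40,20],[45,9],[46,19],[49,0]]
[[3,20],[5,0],[17,3],[18,0],[24,3],[29,13],[40,20],[45,9],[46,19],[49,0]]
[[3,20],[5,0],[17,3],[18,8],[29,13],[40,20],[45,9],[46,19],[49,0]]
[[3,20],[5,19],[6,0],[17,3],[18,8],[29,13],[40,20],[45,9],[46,19],[49,0]]
[[3,20],[5,19],[6,14],[9,0],[17,3],[18,8],[29,13],[40,20],[45,9],[46,19],[49,0]]
[[3,20],[5,19],[6,14],[9,0],[17,3],[18,8],[29,13],[40,20],[45,19],[49,0]]
[[3,20],[5,19],[6,14],[9,0],[17,3],[18,8],[29,13],[40,20],[45,19],[49,0]]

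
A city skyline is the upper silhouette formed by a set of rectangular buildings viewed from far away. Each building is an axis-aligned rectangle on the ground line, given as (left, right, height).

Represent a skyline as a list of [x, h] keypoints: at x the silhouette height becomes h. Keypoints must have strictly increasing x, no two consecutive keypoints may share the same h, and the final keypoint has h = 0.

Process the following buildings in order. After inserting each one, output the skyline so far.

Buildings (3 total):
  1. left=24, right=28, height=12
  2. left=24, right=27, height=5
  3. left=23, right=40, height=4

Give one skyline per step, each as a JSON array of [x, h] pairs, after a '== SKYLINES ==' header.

== SKYLINES ==
[[24,12],[28,0]]
[[24,12],[28,0]]
[[23,4],[24,12],[28,4],[40,0]]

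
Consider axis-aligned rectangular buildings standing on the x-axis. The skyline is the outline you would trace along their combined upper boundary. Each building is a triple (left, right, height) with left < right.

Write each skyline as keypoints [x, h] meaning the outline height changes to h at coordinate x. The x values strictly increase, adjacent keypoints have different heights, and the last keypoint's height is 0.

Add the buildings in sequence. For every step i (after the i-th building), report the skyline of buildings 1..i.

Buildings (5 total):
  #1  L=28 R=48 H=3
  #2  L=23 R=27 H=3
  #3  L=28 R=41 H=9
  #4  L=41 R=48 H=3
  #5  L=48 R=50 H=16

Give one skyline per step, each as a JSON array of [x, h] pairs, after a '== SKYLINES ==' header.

== SKYLINES ==
[[28,3],[48,0]]
[[23,3],[27,0],[28,3],[48,0]]
[[23,3],[27,0],[28,9],[41,3],[48,0]]
[[23,3],[27,0],[28,9],[41,3],[48,0]]
[[23,3],[27,0],[28,9],[41,3],[48,16],[50,0]]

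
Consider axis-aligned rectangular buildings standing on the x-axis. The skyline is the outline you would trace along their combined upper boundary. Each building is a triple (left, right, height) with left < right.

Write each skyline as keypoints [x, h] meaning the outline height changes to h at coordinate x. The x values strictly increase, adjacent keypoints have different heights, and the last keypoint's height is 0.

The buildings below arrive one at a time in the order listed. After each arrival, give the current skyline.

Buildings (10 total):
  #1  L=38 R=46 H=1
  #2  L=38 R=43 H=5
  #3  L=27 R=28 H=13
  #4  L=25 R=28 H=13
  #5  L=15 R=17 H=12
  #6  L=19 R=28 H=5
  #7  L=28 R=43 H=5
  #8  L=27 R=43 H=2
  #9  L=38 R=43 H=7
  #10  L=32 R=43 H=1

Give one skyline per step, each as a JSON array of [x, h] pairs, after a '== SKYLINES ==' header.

== SKYLINES ==
[[38,1],[46,0]]
[[38,5],[43,1],[46,0]]
[[27,13],[28,0],[38,5],[43,1],[46,0]]
[[25,13],[28,0],[38,5],[43,1],[46,0]]
[[15,12],[17,0],[25,13],[28,0],[38,5],[43,1],[46,0]]
[[15,12],[17,0],[19,5],[25,13],[28,0],[38,5],[43,1],[46,0]]
[[15,12],[17,0],[19,5],[25,13],[28,5],[43,1],[46,0]]
[[15,12],[17,0],[19,5],[25,13],[28,5],[43,1],[46,0]]
[[15,12],[17,0],[19,5],[25,13],[28,5],[38,7],[43,1],[46,0]]
[[15,12],[17,0],[19,5],[25,13],[28,5],[38,7],[43,1],[46,0]]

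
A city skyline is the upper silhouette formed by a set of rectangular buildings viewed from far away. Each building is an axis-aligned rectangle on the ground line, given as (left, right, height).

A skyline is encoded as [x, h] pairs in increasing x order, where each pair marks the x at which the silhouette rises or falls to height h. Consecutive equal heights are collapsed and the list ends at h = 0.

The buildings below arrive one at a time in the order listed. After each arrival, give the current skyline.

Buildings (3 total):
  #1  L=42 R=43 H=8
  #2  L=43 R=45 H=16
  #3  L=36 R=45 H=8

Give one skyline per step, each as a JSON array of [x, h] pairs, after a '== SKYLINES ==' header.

== SKYLINES ==
[[42,8],[43,0]]
[[42,8],[43,16],[45,0]]
[[36,8],[43,16],[45,0]]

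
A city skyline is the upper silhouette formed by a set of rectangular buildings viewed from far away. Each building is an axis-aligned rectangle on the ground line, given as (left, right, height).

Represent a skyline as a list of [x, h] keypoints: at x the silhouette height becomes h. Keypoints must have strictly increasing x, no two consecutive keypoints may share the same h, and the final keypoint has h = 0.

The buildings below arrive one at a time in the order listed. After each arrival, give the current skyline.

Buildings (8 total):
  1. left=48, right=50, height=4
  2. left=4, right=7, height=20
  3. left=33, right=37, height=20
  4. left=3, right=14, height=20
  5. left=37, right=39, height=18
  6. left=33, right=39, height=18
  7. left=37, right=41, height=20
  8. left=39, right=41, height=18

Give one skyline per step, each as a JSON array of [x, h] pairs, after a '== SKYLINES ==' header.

== SKYLINES ==
[[48,4],[50,0]]
[[4,20],[7,0],[48,4],[50,0]]
[[4,20],[7,0],[33,20],[37,0],[48,4],[50,0]]
[[3,20],[14,0],[33,20],[37,0],[48,4],[50,0]]
[[3,20],[14,0],[33,20],[37,18],[39,0],[48,4],[50,0]]
[[3,20],[14,0],[33,20],[37,18],[39,0],[48,4],[50,0]]
[[3,20],[14,0],[33,20],[41,0],[48,4],[50,0]]
[[3,20],[14,0],[33,20],[41,0],[48,4],[50,0]]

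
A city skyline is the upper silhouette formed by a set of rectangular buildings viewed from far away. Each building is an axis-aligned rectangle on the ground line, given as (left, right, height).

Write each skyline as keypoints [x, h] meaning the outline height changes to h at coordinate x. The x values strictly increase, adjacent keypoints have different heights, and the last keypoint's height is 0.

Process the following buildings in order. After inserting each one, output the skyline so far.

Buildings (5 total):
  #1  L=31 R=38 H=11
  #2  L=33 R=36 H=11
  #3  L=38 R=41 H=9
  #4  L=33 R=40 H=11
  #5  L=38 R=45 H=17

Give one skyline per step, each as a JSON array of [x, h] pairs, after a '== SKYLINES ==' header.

== SKYLINES ==
[[31,11],[38,0]]
[[31,11],[38,0]]
[[31,11],[38,9],[41,0]]
[[31,11],[40,9],[41,0]]
[[31,11],[38,17],[45,0]]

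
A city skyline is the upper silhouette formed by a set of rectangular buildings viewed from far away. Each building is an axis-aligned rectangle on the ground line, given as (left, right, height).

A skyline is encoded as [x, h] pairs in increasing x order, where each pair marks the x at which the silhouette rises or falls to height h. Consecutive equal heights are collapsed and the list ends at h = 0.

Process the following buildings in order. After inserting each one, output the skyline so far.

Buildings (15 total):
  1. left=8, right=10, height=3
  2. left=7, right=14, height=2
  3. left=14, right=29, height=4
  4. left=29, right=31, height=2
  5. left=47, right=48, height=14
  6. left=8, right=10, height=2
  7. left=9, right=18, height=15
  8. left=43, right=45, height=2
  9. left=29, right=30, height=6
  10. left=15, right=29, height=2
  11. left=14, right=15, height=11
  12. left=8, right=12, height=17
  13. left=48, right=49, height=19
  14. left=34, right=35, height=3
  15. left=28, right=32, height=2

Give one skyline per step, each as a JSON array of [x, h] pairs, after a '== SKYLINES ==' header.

== SKYLINES ==
[[8,3],[10,0]]
[[7,2],[8,3],[10,2],[14,0]]
[[7,2],[8,3],[10,2],[14,4],[29,0]]
[[7,2],[8,3],[10,2],[14,4],[29,2],[31,0]]
[[7,2],[8,3],[10,2],[14,4],[29,2],[31,0],[47,14],[48,0]]
[[7,2],[8,3],[10,2],[14,4],[29,2],[31,0],[47,14],[48,0]]
[[7,2],[8,3],[9,15],[18,4],[29,2],[31,0],[47,14],[48,0]]
[[7,2],[8,3],[9,15],[18,4],[29,2],[31,0],[43,2],[45,0],[47,14],[48,0]]
[[7,2],[8,3],[9,15],[18,4],[29,6],[30,2],[31,0],[43,2],[45,0],[47,14],[48,0]]
[[7,2],[8,3],[9,15],[18,4],[29,6],[30,2],[31,0],[43,2],[45,0],[47,14],[48,0]]
[[7,2],[8,3],[9,15],[18,4],[29,6],[30,2],[31,0],[43,2],[45,0],[47,14],[48,0]]
[[7,2],[8,17],[12,15],[18,4],[29,6],[30,2],[31,0],[43,2],[45,0],[47,14],[48,0]]
[[7,2],[8,17],[12,15],[18,4],[29,6],[30,2],[31,0],[43,2],[45,0],[47,14],[48,19],[49,0]]
[[7,2],[8,17],[12,15],[18,4],[29,6],[30,2],[31,0],[34,3],[35,0],[43,2],[45,0],[47,14],[48,19],[49,0]]
[[7,2],[8,17],[12,15],[18,4],[29,6],[30,2],[32,0],[34,3],[35,0],[43,2],[45,0],[47,14],[48,19],[49,0]]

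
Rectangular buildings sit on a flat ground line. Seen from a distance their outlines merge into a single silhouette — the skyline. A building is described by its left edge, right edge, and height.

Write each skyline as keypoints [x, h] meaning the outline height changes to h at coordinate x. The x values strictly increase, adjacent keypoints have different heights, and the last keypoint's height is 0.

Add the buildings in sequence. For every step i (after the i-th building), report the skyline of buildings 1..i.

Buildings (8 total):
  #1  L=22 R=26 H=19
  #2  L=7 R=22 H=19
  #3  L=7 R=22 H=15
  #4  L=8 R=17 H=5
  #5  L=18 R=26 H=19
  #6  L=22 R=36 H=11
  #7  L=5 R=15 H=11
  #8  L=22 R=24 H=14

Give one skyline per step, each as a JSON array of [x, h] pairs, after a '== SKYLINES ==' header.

== SKYLINES ==
[[22,19],[26,0]]
[[7,19],[26,0]]
[[7,19],[26,0]]
[[7,19],[26,0]]
[[7,19],[26,0]]
[[7,19],[26,11],[36,0]]
[[5,11],[7,19],[26,11],[36,0]]
[[5,11],[7,19],[26,11],[36,0]]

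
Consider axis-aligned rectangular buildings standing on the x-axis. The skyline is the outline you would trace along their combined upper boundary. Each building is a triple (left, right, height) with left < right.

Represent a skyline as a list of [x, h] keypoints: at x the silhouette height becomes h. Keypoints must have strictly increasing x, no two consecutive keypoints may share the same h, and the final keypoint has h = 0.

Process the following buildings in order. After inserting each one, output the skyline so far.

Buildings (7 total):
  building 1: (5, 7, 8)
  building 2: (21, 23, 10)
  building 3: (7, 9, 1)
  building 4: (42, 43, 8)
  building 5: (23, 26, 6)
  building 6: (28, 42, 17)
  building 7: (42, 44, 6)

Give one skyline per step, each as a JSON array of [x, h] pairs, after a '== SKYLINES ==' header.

== SKYLINES ==
[[5,8],[7,0]]
[[5,8],[7,0],[21,10],[23,0]]
[[5,8],[7,1],[9,0],[21,10],[23,0]]
[[5,8],[7,1],[9,0],[21,10],[23,0],[42,8],[43,0]]
[[5,8],[7,1],[9,0],[21,10],[23,6],[26,0],[42,8],[43,0]]
[[5,8],[7,1],[9,0],[21,10],[23,6],[26,0],[28,17],[42,8],[43,0]]
[[5,8],[7,1],[9,0],[21,10],[23,6],[26,0],[28,17],[42,8],[43,6],[44,0]]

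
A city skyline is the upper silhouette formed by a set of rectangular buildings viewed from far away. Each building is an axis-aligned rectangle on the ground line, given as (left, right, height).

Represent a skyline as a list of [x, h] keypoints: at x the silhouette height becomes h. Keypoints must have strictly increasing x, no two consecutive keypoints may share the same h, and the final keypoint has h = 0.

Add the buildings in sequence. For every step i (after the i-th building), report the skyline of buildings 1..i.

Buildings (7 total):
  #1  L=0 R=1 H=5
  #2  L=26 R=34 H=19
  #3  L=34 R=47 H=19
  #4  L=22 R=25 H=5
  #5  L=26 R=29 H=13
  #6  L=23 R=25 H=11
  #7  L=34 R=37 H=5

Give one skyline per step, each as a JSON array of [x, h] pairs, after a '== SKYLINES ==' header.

== SKYLINES ==
[[0,5],[1,0]]
[[0,5],[1,0],[26,19],[34,0]]
[[0,5],[1,0],[26,19],[47,0]]
[[0,5],[1,0],[22,5],[25,0],[26,19],[47,0]]
[[0,5],[1,0],[22,5],[25,0],[26,19],[47,0]]
[[0,5],[1,0],[22,5],[23,11],[25,0],[26,19],[47,0]]
[[0,5],[1,0],[22,5],[23,11],[25,0],[26,19],[47,0]]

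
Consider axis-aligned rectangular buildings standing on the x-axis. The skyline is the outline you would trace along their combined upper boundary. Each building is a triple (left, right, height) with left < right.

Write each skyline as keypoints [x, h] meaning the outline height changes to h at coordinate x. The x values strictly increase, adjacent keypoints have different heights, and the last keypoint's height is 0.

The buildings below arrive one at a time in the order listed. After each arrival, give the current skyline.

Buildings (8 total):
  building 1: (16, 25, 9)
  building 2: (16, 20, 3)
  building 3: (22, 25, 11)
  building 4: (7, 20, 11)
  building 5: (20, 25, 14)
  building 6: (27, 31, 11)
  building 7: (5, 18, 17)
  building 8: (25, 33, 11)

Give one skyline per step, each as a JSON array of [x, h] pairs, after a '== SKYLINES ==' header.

== SKYLINES ==
[[16,9],[25,0]]
[[16,9],[25,0]]
[[16,9],[22,11],[25,0]]
[[7,11],[20,9],[22,11],[25,0]]
[[7,11],[20,14],[25,0]]
[[7,11],[20,14],[25,0],[27,11],[31,0]]
[[5,17],[18,11],[20,14],[25,0],[27,11],[31,0]]
[[5,17],[18,11],[20,14],[25,11],[33,0]]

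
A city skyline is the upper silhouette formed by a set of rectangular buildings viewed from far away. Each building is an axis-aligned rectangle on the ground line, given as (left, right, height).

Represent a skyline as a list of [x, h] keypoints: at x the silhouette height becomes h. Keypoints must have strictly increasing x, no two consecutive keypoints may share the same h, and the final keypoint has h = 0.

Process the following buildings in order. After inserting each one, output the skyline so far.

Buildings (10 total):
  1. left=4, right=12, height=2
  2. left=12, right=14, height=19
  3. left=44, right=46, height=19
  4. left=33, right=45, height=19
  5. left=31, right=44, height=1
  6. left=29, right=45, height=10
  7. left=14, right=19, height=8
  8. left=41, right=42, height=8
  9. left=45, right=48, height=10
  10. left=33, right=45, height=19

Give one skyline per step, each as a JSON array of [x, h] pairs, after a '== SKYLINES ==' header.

== SKYLINES ==
[[4,2],[12,0]]
[[4,2],[12,19],[14,0]]
[[4,2],[12,19],[14,0],[44,19],[46,0]]
[[4,2],[12,19],[14,0],[33,19],[46,0]]
[[4,2],[12,19],[14,0],[31,1],[33,19],[46,0]]
[[4,2],[12,19],[14,0],[29,10],[33,19],[46,0]]
[[4,2],[12,19],[14,8],[19,0],[29,10],[33,19],[46,0]]
[[4,2],[12,19],[14,8],[19,0],[29,10],[33,19],[46,0]]
[[4,2],[12,19],[14,8],[19,0],[29,10],[33,19],[46,10],[48,0]]
[[4,2],[12,19],[14,8],[19,0],[29,10],[33,19],[46,10],[48,0]]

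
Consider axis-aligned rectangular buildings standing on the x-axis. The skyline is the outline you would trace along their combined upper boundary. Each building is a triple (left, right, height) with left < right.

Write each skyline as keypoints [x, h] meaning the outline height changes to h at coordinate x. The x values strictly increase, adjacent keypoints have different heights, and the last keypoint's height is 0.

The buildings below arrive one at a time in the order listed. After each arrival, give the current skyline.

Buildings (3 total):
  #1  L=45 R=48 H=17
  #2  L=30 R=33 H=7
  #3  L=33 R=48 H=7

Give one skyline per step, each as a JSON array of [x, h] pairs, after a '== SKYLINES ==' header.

== SKYLINES ==
[[45,17],[48,0]]
[[30,7],[33,0],[45,17],[48,0]]
[[30,7],[45,17],[48,0]]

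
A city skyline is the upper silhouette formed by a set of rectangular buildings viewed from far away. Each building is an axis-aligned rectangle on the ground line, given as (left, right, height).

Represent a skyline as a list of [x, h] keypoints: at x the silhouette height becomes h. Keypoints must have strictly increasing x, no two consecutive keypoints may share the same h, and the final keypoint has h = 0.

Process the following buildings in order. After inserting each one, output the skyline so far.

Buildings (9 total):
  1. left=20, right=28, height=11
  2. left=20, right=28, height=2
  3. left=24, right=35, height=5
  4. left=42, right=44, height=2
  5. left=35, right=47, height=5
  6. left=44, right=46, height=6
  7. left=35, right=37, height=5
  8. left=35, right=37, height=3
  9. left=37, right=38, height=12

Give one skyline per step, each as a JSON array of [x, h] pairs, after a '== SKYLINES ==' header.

== SKYLINES ==
[[20,11],[28,0]]
[[20,11],[28,0]]
[[20,11],[28,5],[35,0]]
[[20,11],[28,5],[35,0],[42,2],[44,0]]
[[20,11],[28,5],[47,0]]
[[20,11],[28,5],[44,6],[46,5],[47,0]]
[[20,11],[28,5],[44,6],[46,5],[47,0]]
[[20,11],[28,5],[44,6],[46,5],[47,0]]
[[20,11],[28,5],[37,12],[38,5],[44,6],[46,5],[47,0]]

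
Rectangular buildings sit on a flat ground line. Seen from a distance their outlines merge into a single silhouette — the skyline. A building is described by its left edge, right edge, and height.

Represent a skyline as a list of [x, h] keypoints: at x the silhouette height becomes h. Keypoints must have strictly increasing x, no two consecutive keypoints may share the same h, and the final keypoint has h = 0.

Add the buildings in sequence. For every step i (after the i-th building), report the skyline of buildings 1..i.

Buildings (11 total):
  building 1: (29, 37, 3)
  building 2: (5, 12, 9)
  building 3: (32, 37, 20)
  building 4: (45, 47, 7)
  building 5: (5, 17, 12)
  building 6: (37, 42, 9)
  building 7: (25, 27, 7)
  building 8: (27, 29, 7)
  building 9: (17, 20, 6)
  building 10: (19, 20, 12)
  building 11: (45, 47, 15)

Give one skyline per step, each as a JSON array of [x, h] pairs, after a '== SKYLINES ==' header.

== SKYLINES ==
[[29,3],[37,0]]
[[5,9],[12,0],[29,3],[37,0]]
[[5,9],[12,0],[29,3],[32,20],[37,0]]
[[5,9],[12,0],[29,3],[32,20],[37,0],[45,7],[47,0]]
[[5,12],[17,0],[29,3],[32,20],[37,0],[45,7],[47,0]]
[[5,12],[17,0],[29,3],[32,20],[37,9],[42,0],[45,7],[47,0]]
[[5,12],[17,0],[25,7],[27,0],[29,3],[32,20],[37,9],[42,0],[45,7],[47,0]]
[[5,12],[17,0],[25,7],[29,3],[32,20],[37,9],[42,0],[45,7],[47,0]]
[[5,12],[17,6],[20,0],[25,7],[29,3],[32,20],[37,9],[42,0],[45,7],[47,0]]
[[5,12],[17,6],[19,12],[20,0],[25,7],[29,3],[32,20],[37,9],[42,0],[45,7],[47,0]]
[[5,12],[17,6],[19,12],[20,0],[25,7],[29,3],[32,20],[37,9],[42,0],[45,15],[47,0]]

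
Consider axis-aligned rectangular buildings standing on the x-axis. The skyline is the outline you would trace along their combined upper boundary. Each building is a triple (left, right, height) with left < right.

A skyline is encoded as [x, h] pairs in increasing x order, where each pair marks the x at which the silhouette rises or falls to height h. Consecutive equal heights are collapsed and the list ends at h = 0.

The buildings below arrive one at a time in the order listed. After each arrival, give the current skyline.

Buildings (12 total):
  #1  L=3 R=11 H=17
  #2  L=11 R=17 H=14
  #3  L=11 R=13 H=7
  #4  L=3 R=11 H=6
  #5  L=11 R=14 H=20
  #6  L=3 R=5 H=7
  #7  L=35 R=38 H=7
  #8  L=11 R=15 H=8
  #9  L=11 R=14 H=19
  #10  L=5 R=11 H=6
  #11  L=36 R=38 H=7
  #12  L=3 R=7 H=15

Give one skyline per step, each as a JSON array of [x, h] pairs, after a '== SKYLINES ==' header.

== SKYLINES ==
[[3,17],[11,0]]
[[3,17],[11,14],[17,0]]
[[3,17],[11,14],[17,0]]
[[3,17],[11,14],[17,0]]
[[3,17],[11,20],[14,14],[17,0]]
[[3,17],[11,20],[14,14],[17,0]]
[[3,17],[11,20],[14,14],[17,0],[35,7],[38,0]]
[[3,17],[11,20],[14,14],[17,0],[35,7],[38,0]]
[[3,17],[11,20],[14,14],[17,0],[35,7],[38,0]]
[[3,17],[11,20],[14,14],[17,0],[35,7],[38,0]]
[[3,17],[11,20],[14,14],[17,0],[35,7],[38,0]]
[[3,17],[11,20],[14,14],[17,0],[35,7],[38,0]]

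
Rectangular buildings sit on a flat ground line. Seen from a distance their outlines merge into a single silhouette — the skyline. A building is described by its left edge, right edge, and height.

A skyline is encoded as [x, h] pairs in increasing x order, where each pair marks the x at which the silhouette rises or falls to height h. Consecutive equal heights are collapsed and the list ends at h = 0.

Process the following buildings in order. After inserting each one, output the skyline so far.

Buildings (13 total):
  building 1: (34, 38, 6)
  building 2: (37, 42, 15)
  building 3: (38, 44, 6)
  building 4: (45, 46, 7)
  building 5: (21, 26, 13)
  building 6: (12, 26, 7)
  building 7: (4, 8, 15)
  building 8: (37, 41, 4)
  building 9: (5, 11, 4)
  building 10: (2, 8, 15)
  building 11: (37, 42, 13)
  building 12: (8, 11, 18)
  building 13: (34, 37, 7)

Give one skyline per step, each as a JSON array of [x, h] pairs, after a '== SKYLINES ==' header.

== SKYLINES ==
[[34,6],[38,0]]
[[34,6],[37,15],[42,0]]
[[34,6],[37,15],[42,6],[44,0]]
[[34,6],[37,15],[42,6],[44,0],[45,7],[46,0]]
[[21,13],[26,0],[34,6],[37,15],[42,6],[44,0],[45,7],[46,0]]
[[12,7],[21,13],[26,0],[34,6],[37,15],[42,6],[44,0],[45,7],[46,0]]
[[4,15],[8,0],[12,7],[21,13],[26,0],[34,6],[37,15],[42,6],[44,0],[45,7],[46,0]]
[[4,15],[8,0],[12,7],[21,13],[26,0],[34,6],[37,15],[42,6],[44,0],[45,7],[46,0]]
[[4,15],[8,4],[11,0],[12,7],[21,13],[26,0],[34,6],[37,15],[42,6],[44,0],[45,7],[46,0]]
[[2,15],[8,4],[11,0],[12,7],[21,13],[26,0],[34,6],[37,15],[42,6],[44,0],[45,7],[46,0]]
[[2,15],[8,4],[11,0],[12,7],[21,13],[26,0],[34,6],[37,15],[42,6],[44,0],[45,7],[46,0]]
[[2,15],[8,18],[11,0],[12,7],[21,13],[26,0],[34,6],[37,15],[42,6],[44,0],[45,7],[46,0]]
[[2,15],[8,18],[11,0],[12,7],[21,13],[26,0],[34,7],[37,15],[42,6],[44,0],[45,7],[46,0]]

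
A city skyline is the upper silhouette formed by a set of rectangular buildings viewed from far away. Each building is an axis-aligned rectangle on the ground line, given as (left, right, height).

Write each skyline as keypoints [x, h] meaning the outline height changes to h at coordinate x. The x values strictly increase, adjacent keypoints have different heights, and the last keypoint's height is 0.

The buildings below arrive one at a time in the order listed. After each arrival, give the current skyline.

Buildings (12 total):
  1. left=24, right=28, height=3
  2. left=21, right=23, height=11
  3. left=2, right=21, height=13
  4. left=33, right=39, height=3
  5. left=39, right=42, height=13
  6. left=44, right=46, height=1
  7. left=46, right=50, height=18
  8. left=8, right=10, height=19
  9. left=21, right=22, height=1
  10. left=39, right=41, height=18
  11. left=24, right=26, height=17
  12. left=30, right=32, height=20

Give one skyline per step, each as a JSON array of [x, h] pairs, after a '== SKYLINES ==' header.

== SKYLINES ==
[[24,3],[28,0]]
[[21,11],[23,0],[24,3],[28,0]]
[[2,13],[21,11],[23,0],[24,3],[28,0]]
[[2,13],[21,11],[23,0],[24,3],[28,0],[33,3],[39,0]]
[[2,13],[21,11],[23,0],[24,3],[28,0],[33,3],[39,13],[42,0]]
[[2,13],[21,11],[23,0],[24,3],[28,0],[33,3],[39,13],[42,0],[44,1],[46,0]]
[[2,13],[21,11],[23,0],[24,3],[28,0],[33,3],[39,13],[42,0],[44,1],[46,18],[50,0]]
[[2,13],[8,19],[10,13],[21,11],[23,0],[24,3],[28,0],[33,3],[39,13],[42,0],[44,1],[46,18],[50,0]]
[[2,13],[8,19],[10,13],[21,11],[23,0],[24,3],[28,0],[33,3],[39,13],[42,0],[44,1],[46,18],[50,0]]
[[2,13],[8,19],[10,13],[21,11],[23,0],[24,3],[28,0],[33,3],[39,18],[41,13],[42,0],[44,1],[46,18],[50,0]]
[[2,13],[8,19],[10,13],[21,11],[23,0],[24,17],[26,3],[28,0],[33,3],[39,18],[41,13],[42,0],[44,1],[46,18],[50,0]]
[[2,13],[8,19],[10,13],[21,11],[23,0],[24,17],[26,3],[28,0],[30,20],[32,0],[33,3],[39,18],[41,13],[42,0],[44,1],[46,18],[50,0]]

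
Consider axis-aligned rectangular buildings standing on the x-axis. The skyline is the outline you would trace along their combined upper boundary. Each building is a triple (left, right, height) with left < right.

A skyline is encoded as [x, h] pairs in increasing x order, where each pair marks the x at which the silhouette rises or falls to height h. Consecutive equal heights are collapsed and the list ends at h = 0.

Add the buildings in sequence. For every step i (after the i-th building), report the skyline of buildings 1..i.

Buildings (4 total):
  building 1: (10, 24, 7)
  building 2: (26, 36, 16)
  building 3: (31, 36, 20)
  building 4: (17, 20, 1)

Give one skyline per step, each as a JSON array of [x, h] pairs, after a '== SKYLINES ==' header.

== SKYLINES ==
[[10,7],[24,0]]
[[10,7],[24,0],[26,16],[36,0]]
[[10,7],[24,0],[26,16],[31,20],[36,0]]
[[10,7],[24,0],[26,16],[31,20],[36,0]]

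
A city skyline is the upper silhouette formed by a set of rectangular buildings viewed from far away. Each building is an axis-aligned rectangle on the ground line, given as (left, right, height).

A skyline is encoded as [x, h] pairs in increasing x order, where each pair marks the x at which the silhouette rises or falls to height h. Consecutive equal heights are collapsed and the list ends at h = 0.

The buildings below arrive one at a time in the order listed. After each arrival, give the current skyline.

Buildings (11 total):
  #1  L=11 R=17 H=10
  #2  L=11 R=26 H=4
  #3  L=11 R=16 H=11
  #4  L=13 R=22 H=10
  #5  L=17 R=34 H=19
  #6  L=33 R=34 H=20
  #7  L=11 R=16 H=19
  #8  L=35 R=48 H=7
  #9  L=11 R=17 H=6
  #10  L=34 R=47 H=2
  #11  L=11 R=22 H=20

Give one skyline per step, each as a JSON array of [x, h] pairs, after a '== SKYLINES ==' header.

== SKYLINES ==
[[11,10],[17,0]]
[[11,10],[17,4],[26,0]]
[[11,11],[16,10],[17,4],[26,0]]
[[11,11],[16,10],[22,4],[26,0]]
[[11,11],[16,10],[17,19],[34,0]]
[[11,11],[16,10],[17,19],[33,20],[34,0]]
[[11,19],[16,10],[17,19],[33,20],[34,0]]
[[11,19],[16,10],[17,19],[33,20],[34,0],[35,7],[48,0]]
[[11,19],[16,10],[17,19],[33,20],[34,0],[35,7],[48,0]]
[[11,19],[16,10],[17,19],[33,20],[34,2],[35,7],[48,0]]
[[11,20],[22,19],[33,20],[34,2],[35,7],[48,0]]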